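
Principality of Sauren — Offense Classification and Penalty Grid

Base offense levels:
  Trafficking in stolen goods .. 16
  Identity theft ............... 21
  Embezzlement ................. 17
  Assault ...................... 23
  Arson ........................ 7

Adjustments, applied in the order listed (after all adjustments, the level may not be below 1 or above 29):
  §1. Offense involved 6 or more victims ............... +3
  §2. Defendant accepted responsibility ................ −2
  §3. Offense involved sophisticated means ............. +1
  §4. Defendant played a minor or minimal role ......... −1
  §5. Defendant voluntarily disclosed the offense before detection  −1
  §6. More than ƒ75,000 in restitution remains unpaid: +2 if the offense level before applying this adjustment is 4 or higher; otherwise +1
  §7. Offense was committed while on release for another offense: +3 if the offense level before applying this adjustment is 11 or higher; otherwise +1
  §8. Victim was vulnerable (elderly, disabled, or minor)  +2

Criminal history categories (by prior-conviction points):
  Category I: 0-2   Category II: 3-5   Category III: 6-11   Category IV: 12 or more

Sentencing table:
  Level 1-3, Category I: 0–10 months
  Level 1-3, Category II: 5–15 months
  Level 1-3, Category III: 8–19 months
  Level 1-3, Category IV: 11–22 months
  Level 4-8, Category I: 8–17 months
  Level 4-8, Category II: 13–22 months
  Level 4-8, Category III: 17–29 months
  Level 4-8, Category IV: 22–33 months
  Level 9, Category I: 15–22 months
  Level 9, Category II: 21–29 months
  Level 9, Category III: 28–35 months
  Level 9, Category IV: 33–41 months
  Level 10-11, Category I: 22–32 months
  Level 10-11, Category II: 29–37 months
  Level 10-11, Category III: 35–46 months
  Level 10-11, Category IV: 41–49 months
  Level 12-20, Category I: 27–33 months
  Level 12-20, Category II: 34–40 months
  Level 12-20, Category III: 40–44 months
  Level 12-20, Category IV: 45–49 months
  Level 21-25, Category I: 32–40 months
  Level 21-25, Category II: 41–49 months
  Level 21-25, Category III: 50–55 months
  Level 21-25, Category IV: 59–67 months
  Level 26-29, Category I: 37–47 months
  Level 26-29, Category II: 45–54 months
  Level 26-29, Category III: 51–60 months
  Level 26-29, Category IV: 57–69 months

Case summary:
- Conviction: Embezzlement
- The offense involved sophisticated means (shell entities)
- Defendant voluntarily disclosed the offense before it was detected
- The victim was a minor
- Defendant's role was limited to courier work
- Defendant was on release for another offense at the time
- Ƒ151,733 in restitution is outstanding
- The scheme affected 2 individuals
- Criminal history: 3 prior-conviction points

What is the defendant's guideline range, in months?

41-49 months

Base offense level for embezzlement: 17.
§1 does not apply.
§2 does not apply.
§3 applies: 17 + 1 = 18.
§4 applies: 18 − 1 = 17.
§5 applies: 17 − 1 = 16.
§6 applies (level before this adjustment is 16 ≥ 4, so +2): 16 + 2 = 18.
§7 applies (level before this adjustment is 18 ≥ 11, so +3): 18 + 3 = 21.
§8 applies: 21 + 2 = 23.
Final offense level: 23.
Criminal history: 3 prior points → Category II (3-5).
Level 23 falls in the 21-25 band.
Grid: Level 21-25 × Category II = 41-49 months.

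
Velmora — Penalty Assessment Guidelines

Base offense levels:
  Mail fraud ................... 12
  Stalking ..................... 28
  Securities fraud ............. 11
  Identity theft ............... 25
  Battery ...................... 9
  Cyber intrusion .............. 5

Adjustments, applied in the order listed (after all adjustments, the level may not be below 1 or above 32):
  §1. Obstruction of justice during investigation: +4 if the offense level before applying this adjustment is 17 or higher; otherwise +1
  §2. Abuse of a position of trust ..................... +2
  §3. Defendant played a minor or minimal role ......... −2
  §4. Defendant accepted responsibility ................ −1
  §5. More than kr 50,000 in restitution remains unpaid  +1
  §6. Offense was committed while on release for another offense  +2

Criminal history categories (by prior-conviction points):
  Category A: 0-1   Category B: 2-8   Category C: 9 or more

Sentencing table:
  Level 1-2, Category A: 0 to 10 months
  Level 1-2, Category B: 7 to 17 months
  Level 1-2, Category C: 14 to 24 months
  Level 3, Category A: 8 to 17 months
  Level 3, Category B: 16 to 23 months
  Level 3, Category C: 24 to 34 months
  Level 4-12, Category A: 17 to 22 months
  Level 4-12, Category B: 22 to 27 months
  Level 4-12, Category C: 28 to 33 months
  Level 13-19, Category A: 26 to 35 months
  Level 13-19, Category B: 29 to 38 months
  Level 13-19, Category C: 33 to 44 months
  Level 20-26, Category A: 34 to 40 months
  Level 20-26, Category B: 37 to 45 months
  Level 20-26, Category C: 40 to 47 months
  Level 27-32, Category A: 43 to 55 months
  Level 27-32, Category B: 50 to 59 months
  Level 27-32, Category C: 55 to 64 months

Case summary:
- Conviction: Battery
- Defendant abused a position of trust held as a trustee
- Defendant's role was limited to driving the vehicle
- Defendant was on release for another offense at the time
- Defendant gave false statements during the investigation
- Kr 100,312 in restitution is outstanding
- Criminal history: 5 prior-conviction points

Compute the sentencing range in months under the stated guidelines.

29-38 months

Base offense level for battery: 9.
§1 applies (level before this adjustment is 9 < 17, so +1): 9 + 1 = 10.
§2 applies: 10 + 2 = 12.
§3 applies: 12 − 2 = 10.
§5 applies: 10 + 1 = 11.
§6 applies: 11 + 2 = 13.
Final offense level: 13.
Criminal history: 5 prior points → Category B (2-8).
Level 13 falls in the 13-19 band.
Grid: Level 13-19 × Category B = 29-38 months.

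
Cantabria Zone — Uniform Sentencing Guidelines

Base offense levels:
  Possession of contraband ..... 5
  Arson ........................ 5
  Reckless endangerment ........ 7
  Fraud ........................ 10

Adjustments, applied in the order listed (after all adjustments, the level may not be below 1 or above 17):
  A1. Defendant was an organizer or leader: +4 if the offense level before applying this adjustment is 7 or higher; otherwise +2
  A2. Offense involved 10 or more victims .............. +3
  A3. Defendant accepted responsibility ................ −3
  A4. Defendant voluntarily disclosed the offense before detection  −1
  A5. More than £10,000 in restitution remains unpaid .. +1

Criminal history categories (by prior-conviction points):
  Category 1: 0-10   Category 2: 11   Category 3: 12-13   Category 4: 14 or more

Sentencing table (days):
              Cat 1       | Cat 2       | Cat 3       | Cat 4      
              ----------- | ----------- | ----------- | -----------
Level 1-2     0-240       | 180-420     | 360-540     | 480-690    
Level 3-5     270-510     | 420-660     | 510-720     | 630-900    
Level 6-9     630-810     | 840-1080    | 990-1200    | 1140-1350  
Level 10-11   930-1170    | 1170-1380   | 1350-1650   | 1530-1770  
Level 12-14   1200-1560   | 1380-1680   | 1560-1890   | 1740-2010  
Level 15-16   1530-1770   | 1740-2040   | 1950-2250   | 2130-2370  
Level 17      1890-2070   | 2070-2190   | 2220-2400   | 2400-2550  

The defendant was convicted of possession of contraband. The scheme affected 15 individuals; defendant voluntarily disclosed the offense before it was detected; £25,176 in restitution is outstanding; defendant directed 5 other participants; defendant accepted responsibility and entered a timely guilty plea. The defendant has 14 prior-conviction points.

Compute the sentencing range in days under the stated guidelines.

Base offense level for possession of contraband: 5.
A1 applies (level before this adjustment is 5 < 7, so +2): 5 + 2 = 7.
A2 applies: 7 + 3 = 10.
A3 applies: 10 − 3 = 7.
A4 applies: 7 − 1 = 6.
A5 applies: 6 + 1 = 7.
Final offense level: 7.
Criminal history: 14 prior points → Category 4 (14+).
Level 7 falls in the 6-9 band.
Grid: Level 6-9 × Category 4 = 1140-1350 days.

1140-1350 days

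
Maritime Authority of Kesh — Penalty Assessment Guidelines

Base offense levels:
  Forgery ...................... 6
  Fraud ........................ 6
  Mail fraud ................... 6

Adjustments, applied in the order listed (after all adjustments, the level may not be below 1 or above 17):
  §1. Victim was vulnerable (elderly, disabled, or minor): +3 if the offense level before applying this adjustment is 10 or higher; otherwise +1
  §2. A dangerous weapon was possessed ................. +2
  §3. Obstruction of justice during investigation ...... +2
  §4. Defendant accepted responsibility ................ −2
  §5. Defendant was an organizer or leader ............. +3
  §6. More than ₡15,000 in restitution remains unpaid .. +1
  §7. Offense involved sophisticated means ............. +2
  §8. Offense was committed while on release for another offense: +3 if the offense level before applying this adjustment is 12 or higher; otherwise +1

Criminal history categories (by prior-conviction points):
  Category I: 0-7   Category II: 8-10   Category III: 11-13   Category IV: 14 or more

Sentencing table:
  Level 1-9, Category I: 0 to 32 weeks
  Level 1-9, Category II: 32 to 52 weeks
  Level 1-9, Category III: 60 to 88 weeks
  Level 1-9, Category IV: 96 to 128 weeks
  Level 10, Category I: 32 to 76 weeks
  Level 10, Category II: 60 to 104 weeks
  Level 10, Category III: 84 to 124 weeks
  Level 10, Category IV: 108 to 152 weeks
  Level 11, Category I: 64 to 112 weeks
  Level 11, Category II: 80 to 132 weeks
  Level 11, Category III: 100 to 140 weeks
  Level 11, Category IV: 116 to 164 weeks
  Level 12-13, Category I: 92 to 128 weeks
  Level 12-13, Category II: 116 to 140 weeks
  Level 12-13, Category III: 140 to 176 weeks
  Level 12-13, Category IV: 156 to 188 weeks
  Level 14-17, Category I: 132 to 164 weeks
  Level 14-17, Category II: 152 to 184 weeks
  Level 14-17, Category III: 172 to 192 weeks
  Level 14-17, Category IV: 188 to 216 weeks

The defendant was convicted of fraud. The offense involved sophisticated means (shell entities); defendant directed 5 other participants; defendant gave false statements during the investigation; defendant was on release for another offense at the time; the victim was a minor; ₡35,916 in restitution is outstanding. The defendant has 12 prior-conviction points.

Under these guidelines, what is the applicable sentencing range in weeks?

172-192 weeks

Base offense level for fraud: 6.
§1 applies (level before this adjustment is 6 < 10, so +1): 6 + 1 = 7.
§3 applies: 7 + 2 = 9.
§4 does not apply.
§5 applies: 9 + 3 = 12.
§6 applies: 12 + 1 = 13.
§7 applies: 13 + 2 = 15.
§8 applies (level before this adjustment is 15 ≥ 12, so +3): 15 + 3 = 18.
Level 18 exceeds the maximum of 17; capped at 17.
Final offense level: 17.
Criminal history: 12 prior points → Category III (11-13).
Level 17 falls in the 14-17 band.
Grid: Level 14-17 × Category III = 172-192 weeks.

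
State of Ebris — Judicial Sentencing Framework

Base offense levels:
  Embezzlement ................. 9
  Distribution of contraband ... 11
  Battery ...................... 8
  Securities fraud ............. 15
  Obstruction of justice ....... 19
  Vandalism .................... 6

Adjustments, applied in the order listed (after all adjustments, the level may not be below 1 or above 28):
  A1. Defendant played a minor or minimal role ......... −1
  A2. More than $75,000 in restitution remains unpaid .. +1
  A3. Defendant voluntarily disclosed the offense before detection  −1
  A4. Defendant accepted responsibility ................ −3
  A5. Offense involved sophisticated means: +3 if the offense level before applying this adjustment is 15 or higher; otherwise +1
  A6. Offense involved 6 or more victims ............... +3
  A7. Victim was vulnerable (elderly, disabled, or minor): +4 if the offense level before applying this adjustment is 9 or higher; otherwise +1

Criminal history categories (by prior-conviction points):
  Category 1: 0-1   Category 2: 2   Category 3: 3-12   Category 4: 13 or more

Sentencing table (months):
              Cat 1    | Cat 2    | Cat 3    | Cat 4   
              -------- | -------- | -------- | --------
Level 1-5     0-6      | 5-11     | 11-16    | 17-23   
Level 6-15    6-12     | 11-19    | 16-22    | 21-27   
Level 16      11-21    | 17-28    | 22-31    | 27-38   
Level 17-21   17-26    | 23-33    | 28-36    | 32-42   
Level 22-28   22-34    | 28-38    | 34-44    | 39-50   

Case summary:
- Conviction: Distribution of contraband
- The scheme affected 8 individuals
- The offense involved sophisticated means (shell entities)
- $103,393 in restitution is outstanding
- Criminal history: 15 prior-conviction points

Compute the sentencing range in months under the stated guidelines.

Base offense level for distribution of contraband: 11.
A2 applies: 11 + 1 = 12.
A3 does not apply.
A4 does not apply.
A5 applies (level before this adjustment is 12 < 15, so +1): 12 + 1 = 13.
A6 applies: 13 + 3 = 16.
Final offense level: 16.
Criminal history: 15 prior points → Category 4 (13+).
Level 16 falls in the 16 band.
Grid: Level 16 × Category 4 = 27-38 months.

27-38 months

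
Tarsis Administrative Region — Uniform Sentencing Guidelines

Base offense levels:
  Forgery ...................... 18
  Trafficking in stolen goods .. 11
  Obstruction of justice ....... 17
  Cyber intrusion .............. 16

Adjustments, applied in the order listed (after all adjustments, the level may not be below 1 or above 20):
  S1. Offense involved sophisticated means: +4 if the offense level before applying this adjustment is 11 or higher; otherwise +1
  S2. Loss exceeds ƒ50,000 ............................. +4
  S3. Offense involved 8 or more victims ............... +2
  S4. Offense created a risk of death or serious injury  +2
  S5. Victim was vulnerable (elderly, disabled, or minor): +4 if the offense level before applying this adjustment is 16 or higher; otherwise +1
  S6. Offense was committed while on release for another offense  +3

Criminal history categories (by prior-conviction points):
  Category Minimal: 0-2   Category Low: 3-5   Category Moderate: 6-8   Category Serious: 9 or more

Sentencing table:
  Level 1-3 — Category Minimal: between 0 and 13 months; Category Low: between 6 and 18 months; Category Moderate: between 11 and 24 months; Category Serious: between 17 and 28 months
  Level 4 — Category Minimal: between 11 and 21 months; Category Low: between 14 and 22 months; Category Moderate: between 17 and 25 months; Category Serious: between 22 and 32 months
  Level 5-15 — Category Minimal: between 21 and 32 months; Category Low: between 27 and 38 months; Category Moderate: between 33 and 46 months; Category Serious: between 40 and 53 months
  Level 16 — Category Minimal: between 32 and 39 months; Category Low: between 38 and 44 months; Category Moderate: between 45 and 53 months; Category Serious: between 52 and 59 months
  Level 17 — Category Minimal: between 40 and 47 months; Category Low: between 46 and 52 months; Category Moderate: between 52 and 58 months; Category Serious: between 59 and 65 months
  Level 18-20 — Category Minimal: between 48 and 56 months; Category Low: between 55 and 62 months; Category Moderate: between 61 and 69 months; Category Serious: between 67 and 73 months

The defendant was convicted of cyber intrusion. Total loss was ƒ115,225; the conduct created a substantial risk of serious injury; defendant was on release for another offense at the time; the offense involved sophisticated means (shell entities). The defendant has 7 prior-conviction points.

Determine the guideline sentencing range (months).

Base offense level for cyber intrusion: 16.
S1 applies (level before this adjustment is 16 ≥ 11, so +4): 16 + 4 = 20.
S2 applies: 20 + 4 = 24.
S4 applies: 24 + 2 = 26.
S6 applies: 26 + 3 = 29.
Level 29 exceeds the maximum of 20; capped at 20.
Final offense level: 20.
Criminal history: 7 prior points → Category Moderate (6-8).
Level 20 falls in the 18-20 band.
Grid: Level 18-20 × Category Moderate = 61-69 months.

61-69 months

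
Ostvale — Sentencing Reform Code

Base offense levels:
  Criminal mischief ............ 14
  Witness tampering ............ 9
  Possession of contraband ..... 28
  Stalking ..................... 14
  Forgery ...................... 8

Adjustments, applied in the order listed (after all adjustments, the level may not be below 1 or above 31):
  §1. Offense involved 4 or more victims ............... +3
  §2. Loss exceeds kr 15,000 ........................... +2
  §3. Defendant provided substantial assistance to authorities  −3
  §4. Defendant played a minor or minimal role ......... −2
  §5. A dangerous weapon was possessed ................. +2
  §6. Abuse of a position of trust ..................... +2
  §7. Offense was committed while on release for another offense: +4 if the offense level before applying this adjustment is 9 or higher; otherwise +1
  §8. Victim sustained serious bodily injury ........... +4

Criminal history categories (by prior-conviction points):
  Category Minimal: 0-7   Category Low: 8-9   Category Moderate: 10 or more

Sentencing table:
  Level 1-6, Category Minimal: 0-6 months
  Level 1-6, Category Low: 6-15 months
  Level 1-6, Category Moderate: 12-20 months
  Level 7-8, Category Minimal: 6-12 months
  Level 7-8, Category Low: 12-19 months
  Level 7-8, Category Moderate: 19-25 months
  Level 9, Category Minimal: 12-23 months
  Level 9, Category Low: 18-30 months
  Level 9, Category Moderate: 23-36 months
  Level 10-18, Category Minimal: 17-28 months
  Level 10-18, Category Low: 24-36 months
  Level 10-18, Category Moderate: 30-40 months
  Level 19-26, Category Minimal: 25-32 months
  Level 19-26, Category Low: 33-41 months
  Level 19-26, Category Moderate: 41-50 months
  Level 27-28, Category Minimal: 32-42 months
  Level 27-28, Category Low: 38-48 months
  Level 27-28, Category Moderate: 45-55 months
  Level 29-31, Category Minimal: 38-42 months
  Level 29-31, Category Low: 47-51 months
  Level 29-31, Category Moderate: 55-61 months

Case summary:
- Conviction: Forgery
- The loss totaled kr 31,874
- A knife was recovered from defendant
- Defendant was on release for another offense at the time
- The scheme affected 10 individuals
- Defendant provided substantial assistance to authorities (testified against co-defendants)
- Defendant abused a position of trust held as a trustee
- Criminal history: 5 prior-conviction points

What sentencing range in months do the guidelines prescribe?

Base offense level for forgery: 8.
§1 applies: 8 + 3 = 11.
§2 applies: 11 + 2 = 13.
§3 applies: 13 − 3 = 10.
§5 applies: 10 + 2 = 12.
§6 applies: 12 + 2 = 14.
§7 applies (level before this adjustment is 14 ≥ 9, so +4): 14 + 4 = 18.
§8 does not apply.
Final offense level: 18.
Criminal history: 5 prior points → Category Minimal (0-7).
Level 18 falls in the 10-18 band.
Grid: Level 10-18 × Category Minimal = 17-28 months.

17-28 months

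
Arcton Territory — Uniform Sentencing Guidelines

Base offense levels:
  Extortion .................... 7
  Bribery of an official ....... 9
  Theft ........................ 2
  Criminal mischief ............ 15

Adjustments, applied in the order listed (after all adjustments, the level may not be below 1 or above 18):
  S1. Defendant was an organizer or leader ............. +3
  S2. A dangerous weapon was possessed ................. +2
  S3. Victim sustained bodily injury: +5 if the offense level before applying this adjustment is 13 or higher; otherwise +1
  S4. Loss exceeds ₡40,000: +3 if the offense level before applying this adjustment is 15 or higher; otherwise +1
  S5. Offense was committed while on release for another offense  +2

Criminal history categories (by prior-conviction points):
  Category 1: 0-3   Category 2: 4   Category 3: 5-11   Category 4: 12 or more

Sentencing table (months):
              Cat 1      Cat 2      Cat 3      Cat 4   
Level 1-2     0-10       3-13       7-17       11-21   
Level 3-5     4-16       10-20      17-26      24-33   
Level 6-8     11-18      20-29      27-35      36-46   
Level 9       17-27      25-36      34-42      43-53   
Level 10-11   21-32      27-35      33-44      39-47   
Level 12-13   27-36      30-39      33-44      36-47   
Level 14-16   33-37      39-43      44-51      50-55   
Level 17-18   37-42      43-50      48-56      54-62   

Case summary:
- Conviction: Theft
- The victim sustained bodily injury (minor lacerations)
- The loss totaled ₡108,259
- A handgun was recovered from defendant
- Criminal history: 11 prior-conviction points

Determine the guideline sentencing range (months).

27-35 months

Base offense level for theft: 2.
S2 applies: 2 + 2 = 4.
S3 applies (level before this adjustment is 4 < 13, so +1): 4 + 1 = 5.
S4 applies (level before this adjustment is 5 < 15, so +1): 5 + 1 = 6.
S5 does not apply.
Final offense level: 6.
Criminal history: 11 prior points → Category 3 (5-11).
Level 6 falls in the 6-8 band.
Grid: Level 6-8 × Category 3 = 27-35 months.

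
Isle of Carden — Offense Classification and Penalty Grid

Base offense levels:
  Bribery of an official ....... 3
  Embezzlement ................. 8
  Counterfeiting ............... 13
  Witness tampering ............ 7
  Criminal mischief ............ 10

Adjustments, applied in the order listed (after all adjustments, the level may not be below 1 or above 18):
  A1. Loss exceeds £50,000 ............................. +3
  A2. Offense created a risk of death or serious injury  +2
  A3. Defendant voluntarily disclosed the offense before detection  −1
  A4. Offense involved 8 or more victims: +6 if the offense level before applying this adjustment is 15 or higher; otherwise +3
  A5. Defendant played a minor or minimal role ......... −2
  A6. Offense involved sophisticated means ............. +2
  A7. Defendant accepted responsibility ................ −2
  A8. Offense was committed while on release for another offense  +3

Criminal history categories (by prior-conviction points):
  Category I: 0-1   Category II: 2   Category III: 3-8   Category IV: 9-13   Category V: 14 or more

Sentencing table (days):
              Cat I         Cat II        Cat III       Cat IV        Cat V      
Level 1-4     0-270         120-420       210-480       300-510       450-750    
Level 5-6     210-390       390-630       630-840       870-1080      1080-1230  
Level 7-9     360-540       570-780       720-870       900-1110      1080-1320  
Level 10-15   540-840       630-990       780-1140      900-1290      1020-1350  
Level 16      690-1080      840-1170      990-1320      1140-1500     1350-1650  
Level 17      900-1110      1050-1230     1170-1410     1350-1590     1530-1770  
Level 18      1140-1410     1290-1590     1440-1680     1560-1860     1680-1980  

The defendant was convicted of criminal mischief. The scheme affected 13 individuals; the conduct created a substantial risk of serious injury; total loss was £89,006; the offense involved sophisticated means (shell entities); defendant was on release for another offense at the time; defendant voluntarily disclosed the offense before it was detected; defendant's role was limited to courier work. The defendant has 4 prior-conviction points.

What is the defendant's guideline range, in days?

1440-1680 days

Base offense level for criminal mischief: 10.
A1 applies: 10 + 3 = 13.
A2 applies: 13 + 2 = 15.
A3 applies: 15 − 1 = 14.
A4 applies (level before this adjustment is 14 < 15, so +3): 14 + 3 = 17.
A5 applies: 17 − 2 = 15.
A6 applies: 15 + 2 = 17.
A7 does not apply.
A8 applies: 17 + 3 = 20.
Level 20 exceeds the maximum of 18; capped at 18.
Final offense level: 18.
Criminal history: 4 prior points → Category III (3-8).
Level 18 falls in the 18 band.
Grid: Level 18 × Category III = 1440-1680 days.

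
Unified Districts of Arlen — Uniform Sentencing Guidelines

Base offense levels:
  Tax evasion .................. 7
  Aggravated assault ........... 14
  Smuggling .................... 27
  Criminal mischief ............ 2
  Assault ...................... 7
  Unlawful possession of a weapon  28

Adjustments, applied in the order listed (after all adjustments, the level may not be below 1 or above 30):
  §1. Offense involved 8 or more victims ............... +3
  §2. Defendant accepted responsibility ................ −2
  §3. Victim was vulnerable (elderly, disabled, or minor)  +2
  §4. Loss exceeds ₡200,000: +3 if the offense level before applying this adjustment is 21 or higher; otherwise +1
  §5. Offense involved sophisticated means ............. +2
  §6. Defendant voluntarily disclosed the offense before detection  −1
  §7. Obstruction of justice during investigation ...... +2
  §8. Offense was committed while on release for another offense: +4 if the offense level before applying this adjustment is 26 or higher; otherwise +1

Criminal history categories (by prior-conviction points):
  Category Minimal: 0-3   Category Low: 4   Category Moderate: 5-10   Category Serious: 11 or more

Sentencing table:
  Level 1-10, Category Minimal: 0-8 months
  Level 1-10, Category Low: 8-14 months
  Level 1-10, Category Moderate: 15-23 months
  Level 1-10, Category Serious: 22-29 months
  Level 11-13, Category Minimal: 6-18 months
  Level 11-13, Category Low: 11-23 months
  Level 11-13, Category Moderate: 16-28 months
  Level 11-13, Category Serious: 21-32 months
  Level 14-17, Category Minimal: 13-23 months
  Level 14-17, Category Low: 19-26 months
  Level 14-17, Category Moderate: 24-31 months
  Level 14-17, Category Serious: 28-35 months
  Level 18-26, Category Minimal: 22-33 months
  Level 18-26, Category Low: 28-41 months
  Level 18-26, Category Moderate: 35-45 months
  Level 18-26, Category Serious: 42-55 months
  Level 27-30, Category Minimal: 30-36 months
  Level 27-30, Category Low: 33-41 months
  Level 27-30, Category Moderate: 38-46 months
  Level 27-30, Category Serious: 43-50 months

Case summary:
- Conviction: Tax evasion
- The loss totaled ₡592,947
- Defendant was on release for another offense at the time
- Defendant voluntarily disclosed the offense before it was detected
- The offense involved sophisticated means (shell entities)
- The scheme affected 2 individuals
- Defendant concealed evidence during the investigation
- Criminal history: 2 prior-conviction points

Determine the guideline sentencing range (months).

Base offense level for tax evasion: 7.
§2 does not apply.
§3 does not apply.
§4 applies (level before this adjustment is 7 < 21, so +1): 7 + 1 = 8.
§5 applies: 8 + 2 = 10.
§6 applies: 10 − 1 = 9.
§7 applies: 9 + 2 = 11.
§8 applies (level before this adjustment is 11 < 26, so +1): 11 + 1 = 12.
Final offense level: 12.
Criminal history: 2 prior points → Category Minimal (0-3).
Level 12 falls in the 11-13 band.
Grid: Level 11-13 × Category Minimal = 6-18 months.

6-18 months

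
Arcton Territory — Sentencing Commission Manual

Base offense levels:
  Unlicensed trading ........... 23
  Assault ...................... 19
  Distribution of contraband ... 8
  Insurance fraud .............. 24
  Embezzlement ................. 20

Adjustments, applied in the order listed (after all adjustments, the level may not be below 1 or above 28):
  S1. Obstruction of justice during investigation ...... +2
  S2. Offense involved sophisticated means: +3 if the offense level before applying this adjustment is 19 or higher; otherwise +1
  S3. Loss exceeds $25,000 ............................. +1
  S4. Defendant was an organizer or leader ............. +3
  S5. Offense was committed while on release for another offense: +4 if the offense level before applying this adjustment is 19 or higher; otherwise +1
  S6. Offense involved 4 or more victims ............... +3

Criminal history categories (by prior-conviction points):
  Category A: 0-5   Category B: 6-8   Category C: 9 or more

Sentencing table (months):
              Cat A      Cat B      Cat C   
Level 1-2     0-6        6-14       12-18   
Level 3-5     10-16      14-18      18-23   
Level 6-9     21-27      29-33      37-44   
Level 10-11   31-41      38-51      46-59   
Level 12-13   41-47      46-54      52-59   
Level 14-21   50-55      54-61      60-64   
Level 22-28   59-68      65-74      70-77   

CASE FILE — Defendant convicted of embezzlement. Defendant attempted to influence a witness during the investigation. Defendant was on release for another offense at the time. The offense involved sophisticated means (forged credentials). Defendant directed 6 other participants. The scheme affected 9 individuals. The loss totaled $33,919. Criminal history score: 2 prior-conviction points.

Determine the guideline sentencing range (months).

Base offense level for embezzlement: 20.
S1 applies: 20 + 2 = 22.
S2 applies (level before this adjustment is 22 ≥ 19, so +3): 22 + 3 = 25.
S3 applies: 25 + 1 = 26.
S4 applies: 26 + 3 = 29.
S5 applies (level before this adjustment is 29 ≥ 19, so +4): 29 + 4 = 33.
S6 applies: 33 + 3 = 36.
Level 36 exceeds the maximum of 28; capped at 28.
Final offense level: 28.
Criminal history: 2 prior points → Category A (0-5).
Level 28 falls in the 22-28 band.
Grid: Level 22-28 × Category A = 59-68 months.

59-68 months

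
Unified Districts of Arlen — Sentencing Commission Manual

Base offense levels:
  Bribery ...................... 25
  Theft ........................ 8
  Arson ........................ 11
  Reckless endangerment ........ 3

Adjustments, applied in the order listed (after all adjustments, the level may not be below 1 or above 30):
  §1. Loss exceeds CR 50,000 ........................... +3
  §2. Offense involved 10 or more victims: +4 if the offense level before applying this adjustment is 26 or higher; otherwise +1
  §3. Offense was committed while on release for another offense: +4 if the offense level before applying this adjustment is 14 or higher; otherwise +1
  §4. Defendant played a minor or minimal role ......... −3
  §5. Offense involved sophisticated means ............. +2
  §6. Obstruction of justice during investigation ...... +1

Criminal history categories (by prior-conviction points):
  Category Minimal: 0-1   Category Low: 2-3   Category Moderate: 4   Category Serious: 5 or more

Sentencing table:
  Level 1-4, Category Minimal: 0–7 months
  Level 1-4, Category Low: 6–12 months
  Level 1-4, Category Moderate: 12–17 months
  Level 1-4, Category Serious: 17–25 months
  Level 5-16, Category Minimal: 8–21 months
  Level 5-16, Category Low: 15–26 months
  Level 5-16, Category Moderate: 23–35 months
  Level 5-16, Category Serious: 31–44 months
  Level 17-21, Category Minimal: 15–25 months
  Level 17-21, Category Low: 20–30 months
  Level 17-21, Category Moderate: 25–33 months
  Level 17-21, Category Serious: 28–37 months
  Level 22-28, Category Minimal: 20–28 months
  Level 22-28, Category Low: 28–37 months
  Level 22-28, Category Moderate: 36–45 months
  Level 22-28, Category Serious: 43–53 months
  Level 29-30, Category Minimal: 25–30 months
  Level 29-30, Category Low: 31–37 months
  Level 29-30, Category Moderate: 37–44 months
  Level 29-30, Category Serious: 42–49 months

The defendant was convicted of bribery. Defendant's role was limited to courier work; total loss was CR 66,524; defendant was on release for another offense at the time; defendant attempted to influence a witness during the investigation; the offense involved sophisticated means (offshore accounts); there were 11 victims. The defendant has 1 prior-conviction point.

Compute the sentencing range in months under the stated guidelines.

Base offense level for bribery: 25.
§1 applies: 25 + 3 = 28.
§2 applies (level before this adjustment is 28 ≥ 26, so +4): 28 + 4 = 32.
§3 applies (level before this adjustment is 32 ≥ 14, so +4): 32 + 4 = 36.
§4 applies: 36 − 3 = 33.
§5 applies: 33 + 2 = 35.
§6 applies: 35 + 1 = 36.
Level 36 exceeds the maximum of 30; capped at 30.
Final offense level: 30.
Criminal history: 1 prior point → Category Minimal (0-1).
Level 30 falls in the 29-30 band.
Grid: Level 29-30 × Category Minimal = 25-30 months.

25-30 months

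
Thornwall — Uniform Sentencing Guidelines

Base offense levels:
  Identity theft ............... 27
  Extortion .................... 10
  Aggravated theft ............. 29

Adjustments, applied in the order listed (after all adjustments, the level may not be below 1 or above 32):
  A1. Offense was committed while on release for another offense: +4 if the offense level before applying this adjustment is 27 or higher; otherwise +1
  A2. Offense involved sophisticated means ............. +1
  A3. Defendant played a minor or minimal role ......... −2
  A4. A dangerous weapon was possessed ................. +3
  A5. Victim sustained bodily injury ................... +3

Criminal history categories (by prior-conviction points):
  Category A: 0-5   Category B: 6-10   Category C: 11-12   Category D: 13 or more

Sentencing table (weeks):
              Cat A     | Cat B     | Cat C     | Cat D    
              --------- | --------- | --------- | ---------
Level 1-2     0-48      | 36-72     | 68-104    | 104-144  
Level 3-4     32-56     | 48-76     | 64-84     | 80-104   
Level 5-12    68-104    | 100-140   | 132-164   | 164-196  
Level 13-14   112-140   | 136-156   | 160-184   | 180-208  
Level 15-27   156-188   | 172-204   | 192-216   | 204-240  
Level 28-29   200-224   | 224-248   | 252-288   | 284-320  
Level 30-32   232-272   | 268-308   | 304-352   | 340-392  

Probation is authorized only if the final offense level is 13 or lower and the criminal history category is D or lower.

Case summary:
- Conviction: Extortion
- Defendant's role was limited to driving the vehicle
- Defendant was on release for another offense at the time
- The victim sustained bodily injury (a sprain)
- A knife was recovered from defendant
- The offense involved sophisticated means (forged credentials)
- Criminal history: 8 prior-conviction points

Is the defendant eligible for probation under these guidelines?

Base offense level for extortion: 10.
A1 applies (level before this adjustment is 10 < 27, so +1): 10 + 1 = 11.
A2 applies: 11 + 1 = 12.
A3 applies: 12 − 2 = 10.
A4 applies: 10 + 3 = 13.
A5 applies: 13 + 3 = 16.
Final offense level: 16.
Criminal history: 8 prior points → Category B (6-10).
Level 16 falls in the 15-27 band.
Grid: Level 15-27 × Category B = 172-204 weeks.
Probation check: level 16 > 13 and category B ≤ D → not eligible.

No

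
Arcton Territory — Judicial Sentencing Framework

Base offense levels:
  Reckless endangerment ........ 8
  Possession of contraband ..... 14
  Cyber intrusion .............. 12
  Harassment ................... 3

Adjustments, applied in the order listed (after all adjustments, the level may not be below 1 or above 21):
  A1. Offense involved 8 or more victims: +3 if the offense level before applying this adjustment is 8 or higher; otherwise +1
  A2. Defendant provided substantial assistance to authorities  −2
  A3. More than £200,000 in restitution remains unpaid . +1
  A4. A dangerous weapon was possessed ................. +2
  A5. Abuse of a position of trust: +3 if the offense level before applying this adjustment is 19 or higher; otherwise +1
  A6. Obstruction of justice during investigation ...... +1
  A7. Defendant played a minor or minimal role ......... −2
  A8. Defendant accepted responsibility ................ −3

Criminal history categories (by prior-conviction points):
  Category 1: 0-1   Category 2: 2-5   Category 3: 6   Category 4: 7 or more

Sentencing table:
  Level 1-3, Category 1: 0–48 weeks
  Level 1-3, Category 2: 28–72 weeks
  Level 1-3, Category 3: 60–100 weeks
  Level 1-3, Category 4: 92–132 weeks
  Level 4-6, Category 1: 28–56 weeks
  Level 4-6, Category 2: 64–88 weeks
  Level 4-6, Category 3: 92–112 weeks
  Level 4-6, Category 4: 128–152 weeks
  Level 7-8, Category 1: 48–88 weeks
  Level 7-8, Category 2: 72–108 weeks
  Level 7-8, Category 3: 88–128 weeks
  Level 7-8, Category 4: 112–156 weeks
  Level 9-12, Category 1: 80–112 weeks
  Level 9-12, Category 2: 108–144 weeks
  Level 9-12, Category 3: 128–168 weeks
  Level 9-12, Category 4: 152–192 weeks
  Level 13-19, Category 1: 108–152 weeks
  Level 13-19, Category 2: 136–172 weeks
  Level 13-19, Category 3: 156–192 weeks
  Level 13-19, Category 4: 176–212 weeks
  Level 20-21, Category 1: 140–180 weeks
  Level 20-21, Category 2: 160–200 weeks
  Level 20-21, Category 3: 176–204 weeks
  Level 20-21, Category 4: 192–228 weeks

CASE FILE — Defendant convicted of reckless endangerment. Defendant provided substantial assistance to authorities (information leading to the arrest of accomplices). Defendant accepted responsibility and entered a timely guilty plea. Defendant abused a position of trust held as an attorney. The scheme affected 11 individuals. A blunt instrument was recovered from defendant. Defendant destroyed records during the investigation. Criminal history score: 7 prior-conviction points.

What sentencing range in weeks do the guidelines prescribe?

Base offense level for reckless endangerment: 8.
A1 applies (level before this adjustment is 8 ≥ 8, so +3): 8 + 3 = 11.
A2 applies: 11 − 2 = 9.
A4 applies: 9 + 2 = 11.
A5 applies (level before this adjustment is 11 < 19, so +1): 11 + 1 = 12.
A6 applies: 12 + 1 = 13.
A8 applies: 13 − 3 = 10.
Final offense level: 10.
Criminal history: 7 prior points → Category 4 (7+).
Level 10 falls in the 9-12 band.
Grid: Level 9-12 × Category 4 = 152-192 weeks.

152-192 weeks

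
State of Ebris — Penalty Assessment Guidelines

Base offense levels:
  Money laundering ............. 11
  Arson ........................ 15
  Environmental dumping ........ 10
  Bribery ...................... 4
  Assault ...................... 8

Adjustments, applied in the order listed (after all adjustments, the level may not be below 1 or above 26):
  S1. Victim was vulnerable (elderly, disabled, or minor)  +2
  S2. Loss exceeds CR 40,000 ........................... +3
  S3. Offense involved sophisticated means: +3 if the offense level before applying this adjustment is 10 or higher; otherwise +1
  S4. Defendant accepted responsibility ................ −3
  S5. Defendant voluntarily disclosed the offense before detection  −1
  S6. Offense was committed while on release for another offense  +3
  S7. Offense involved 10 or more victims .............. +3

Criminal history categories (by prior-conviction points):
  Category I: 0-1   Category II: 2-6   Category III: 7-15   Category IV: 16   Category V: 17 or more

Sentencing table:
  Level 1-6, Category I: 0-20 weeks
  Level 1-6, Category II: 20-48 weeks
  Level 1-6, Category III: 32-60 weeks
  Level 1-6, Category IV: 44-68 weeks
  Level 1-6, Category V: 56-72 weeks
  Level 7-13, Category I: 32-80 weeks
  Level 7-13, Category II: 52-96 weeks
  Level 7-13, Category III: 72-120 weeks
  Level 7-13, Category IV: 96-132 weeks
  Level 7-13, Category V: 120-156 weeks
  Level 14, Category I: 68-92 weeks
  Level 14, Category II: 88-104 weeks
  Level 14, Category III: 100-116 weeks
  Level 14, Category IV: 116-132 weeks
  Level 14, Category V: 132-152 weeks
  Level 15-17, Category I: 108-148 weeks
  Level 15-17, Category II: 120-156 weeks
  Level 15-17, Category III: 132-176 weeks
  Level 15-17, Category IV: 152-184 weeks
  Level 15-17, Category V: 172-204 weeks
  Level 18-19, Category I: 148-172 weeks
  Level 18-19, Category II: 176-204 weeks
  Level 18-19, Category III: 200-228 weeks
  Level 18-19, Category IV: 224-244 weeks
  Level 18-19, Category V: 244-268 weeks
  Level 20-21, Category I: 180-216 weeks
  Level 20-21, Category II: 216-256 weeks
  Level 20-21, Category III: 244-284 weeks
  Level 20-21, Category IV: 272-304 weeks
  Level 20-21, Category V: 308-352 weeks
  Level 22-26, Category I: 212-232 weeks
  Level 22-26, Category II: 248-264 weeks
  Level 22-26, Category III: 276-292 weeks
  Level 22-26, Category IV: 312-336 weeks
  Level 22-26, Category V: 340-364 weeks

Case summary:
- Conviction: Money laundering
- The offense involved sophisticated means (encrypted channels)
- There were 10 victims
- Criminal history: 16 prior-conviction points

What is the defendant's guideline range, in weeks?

152-184 weeks

Base offense level for money laundering: 11.
S1 does not apply.
S3 applies (level before this adjustment is 11 ≥ 10, so +3): 11 + 3 = 14.
S4 does not apply.
S7 applies: 14 + 3 = 17.
Final offense level: 17.
Criminal history: 16 prior points → Category IV (16).
Level 17 falls in the 15-17 band.
Grid: Level 15-17 × Category IV = 152-184 weeks.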